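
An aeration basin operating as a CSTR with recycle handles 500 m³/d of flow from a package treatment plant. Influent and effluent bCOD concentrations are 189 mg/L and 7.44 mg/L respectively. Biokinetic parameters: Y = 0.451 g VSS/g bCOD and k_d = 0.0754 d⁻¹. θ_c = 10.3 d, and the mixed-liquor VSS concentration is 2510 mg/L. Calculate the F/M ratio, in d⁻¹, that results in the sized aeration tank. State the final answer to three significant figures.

Rearranging the biomass balance for a CMAS with decay, V = Y·Q·ΔS·θ_c / [X·(1+k_d θ_c)] = 0.451 × 500 × (189 − 7.44) × 10.3 / [2510 × (1 + 0.0754 × 10.3)] = 4.22×10^5 / 4459 = 94.57 m³.
Food-to-microorganism ratio F/M = Q S₀ / (V X) = 500 × 189 / (94.57 × 2510) = 0.3981 d⁻¹.

F/M ≈ 0.398 d⁻¹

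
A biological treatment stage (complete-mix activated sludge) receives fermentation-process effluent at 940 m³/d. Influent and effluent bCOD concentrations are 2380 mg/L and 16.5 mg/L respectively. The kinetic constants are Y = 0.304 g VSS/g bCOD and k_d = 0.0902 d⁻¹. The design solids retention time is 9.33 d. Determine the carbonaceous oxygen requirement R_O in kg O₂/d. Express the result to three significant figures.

R_O ≈ 1700 kg O₂/d

The observed yield is Y_obs = Y/(1 + k_d·θ_c) = 0.304 / (1 + 0.0902 × 9.33) = 0.304 / 1.842 = 0.1651 g VSS per g bCOD removed.
Substrate removed = Q·(S₀ − S) = 940 m³/d × (2380 − 16.5) g/m³ = 2.22×10^6 g/d = 2222 kg/d.
Biomass synthesised: P_X = Y_obs × 2222 = 366.7 kg VSS/d.
Carbonaceous O₂ demand = substrate oxidised − cell-mass equivalent = 2222 − 1.42 × 366.7 = 1701 kg O₂/d.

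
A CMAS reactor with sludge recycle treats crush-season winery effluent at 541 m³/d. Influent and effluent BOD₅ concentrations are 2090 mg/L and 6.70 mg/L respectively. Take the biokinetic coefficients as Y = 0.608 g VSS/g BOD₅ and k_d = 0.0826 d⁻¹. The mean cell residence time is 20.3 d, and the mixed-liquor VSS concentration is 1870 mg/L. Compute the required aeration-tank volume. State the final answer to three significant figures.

Steady-state biomass mass balance: V·X·(1 + k_d·θ_c) = Y·Q·(S₀ − S)·θ_c, so V = 0.608 × 541 × (2090 − 6.70) × 20.3 / [1870 × (1 + 0.0826 × 20.3)] = 1.39×10^7 / 5006 = 2779 m³.

V ≈ 2780 m³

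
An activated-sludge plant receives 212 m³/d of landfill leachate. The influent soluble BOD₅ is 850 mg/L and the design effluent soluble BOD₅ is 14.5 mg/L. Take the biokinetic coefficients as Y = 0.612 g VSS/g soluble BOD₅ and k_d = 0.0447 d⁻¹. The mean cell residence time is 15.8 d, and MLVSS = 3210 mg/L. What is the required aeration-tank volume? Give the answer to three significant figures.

V ≈ 313 m³

Steady-state biomass mass balance: V·X·(1 + k_d·θ_c) = Y·Q·(S₀ − S)·θ_c, so V = 0.612 × 212 × (850 − 14.5) × 15.8 / [3210 × (1 + 0.0447 × 15.8)] = 1.71×10^6 / 5477 = 312.7 m³.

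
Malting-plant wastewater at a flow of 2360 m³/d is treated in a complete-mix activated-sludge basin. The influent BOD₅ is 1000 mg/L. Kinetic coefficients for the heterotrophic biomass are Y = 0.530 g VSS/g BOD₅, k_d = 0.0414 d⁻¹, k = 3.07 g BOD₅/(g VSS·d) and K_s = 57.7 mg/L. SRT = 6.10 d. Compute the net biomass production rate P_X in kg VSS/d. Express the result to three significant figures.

P_X ≈ 990 kg VSS/d

For a completely mixed reactor with recycle the Lawrence–McCarty relation gives S = K_s·(1 + k_d·θ_c) / [θ_c·(Y·k − k_d) − 1] = 57.7 × (1 + 0.0414 × 6.10) / [6.10 × (0.530 × 3.07 − 0.0414) − 1] = 72.27 / 8.673 = 8.333 mg/L.
The observed yield is Y_obs = Y/(1 + k_d·θ_c) = 0.530 / (1 + 0.0414 × 6.10) = 0.530 / 1.253 = 0.4231 g VSS per g BOD₅ removed.
Mass of BOD₅ removed per day: Q(S₀ − S) = 2360 × 991.7 g/m³ = 2340 kg/d.
So the net sludge growth is P_X = 0.4231 × 2340 = 990.3 kg VSS/d.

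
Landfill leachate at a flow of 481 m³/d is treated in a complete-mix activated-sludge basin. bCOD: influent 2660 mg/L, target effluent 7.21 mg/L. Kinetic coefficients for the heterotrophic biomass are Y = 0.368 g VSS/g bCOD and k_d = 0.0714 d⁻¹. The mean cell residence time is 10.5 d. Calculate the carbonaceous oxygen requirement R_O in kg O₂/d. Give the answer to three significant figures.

R_O ≈ 895 kg O₂/d

Observed yield with endogenous decay: Y_obs = Y / (1 + k_d·θ_c) = 0.368 / (1 + 0.0714 × 10.5) = 0.368 / 1.750 = 0.2103 g VSS/g bCOD.
Mass of bCOD removed per day: Q(S₀ − S) = 481 × 2653 g/m³ = 1276 kg/d.
Biomass synthesised: P_X = Y_obs × 1276 = 268.4 kg VSS/d.
R_O = Q·ΔS − 1.42 P_X = 1276 − 381.1 = 894.9 kg O₂/d.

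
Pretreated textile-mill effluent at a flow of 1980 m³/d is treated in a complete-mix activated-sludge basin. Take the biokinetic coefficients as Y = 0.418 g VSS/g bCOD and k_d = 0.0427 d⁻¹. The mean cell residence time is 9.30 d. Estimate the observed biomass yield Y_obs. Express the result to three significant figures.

Y_obs ≈ 0.299 g VSS/g bCOD

The observed yield is Y_obs = Y/(1 + k_d·θ_c) = 0.418 / (1 + 0.0427 × 9.30) = 0.418 / 1.397 = 0.2992 g VSS per g bCOD removed.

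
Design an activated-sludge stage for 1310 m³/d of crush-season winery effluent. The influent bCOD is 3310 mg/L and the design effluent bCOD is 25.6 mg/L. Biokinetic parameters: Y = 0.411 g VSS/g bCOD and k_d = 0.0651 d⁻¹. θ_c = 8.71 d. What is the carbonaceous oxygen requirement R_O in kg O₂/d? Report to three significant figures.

R_O ≈ 2700 kg O₂/d

Correct the yield for decay: Y_obs = Y/(1 + k_d θ_c) = 0.411 / (1 + 0.0651 × 8.71) = 0.411 / 1.567 = 0.2623.
Q·(S₀ − S) = 1310 × (3310 − 25.6) × 10⁻³ = 4303 kg/d removed.
P_X = Y_obs·Q·(S₀ − S) = 0.2623 × 4303 = 1128 kg VSS/d.
R_O = Q·ΔS − 1.42 P_X = 4303 − 1602 = 2700 kg O₂/d.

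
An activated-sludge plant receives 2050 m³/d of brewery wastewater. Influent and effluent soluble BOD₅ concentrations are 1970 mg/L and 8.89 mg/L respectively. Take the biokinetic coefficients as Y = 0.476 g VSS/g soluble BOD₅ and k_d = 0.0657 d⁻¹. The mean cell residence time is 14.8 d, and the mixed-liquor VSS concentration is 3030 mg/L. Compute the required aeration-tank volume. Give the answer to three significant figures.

Steady-state biomass mass balance: V·X·(1 + k_d·θ_c) = Y·Q·(S₀ − S)·θ_c, so V = 0.476 × 2050 × (1970 − 8.89) × 14.8 / [3030 × (1 + 0.0657 × 14.8)] = 2.83×10^7 / 5976 = 4739 m³.

V ≈ 4740 m³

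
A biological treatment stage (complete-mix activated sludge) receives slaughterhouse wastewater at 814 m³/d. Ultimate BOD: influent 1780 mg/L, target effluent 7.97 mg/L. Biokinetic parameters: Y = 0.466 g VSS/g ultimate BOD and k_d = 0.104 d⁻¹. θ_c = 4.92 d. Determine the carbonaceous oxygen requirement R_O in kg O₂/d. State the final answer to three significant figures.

R_O ≈ 811 kg O₂/d

Observed yield with endogenous decay: Y_obs = Y / (1 + k_d·θ_c) = 0.466 / (1 + 0.104 × 4.92) = 0.466 / 1.512 = 0.3083 g VSS/g ultimate BOD.
Q·(S₀ − S) = 814 × (1780 − 7.97) × 10⁻³ = 1442 kg/d removed.
Biomass synthesised: P_X = Y_obs × 1442 = 444.7 kg VSS/d.
R_O = Q·ΔS − 1.42 P_X = 1442 − 631.4 = 811.0 kg O₂/d.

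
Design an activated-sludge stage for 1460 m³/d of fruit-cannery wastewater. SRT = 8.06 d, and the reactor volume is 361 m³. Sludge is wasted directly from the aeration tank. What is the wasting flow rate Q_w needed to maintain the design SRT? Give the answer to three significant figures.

Q_w ≈ 44.8 m³/d

Wasting from the aeration tank: Q_w = V / θ_c = 361.0 / 8.06 = 44.79 m³/d.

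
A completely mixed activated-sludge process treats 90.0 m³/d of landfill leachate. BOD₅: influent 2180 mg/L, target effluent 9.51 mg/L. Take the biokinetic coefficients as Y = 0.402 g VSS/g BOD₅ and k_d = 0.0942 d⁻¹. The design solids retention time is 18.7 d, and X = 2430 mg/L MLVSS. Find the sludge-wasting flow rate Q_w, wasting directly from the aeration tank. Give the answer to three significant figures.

Q_w ≈ 11.7 m³/d

Rearranging the biomass balance for a CMAS with decay, V = Y·Q·ΔS·θ_c / [X·(1+k_d θ_c)] = 0.402 × 90.0 × (2180 − 9.51) × 18.7 / [2430 × (1 + 0.0942 × 18.7)] = 1.47×10^6 / 6711 = 218.8 m³.
Wasting from the aeration tank: Q_w = V / θ_c = 218.8 / 18.7 = 11.70 m³/d.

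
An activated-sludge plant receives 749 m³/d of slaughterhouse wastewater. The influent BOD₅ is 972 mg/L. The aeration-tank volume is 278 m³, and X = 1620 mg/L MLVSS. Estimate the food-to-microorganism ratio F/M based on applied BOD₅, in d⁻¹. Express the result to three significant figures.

F/M = Q·S₀ / (V·X) = 749 × 972 / (278.0 × 1620) = 1.617 g BOD₅·(g VSS·d)⁻¹.

F/M ≈ 1.62 d⁻¹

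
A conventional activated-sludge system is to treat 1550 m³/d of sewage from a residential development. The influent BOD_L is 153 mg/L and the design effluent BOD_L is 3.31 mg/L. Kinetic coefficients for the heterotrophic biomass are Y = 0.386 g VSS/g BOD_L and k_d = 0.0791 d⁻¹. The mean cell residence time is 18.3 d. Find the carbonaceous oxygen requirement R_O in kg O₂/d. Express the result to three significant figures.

R_O ≈ 180 kg O₂/d

The observed yield is Y_obs = Y/(1 + k_d·θ_c) = 0.386 / (1 + 0.0791 × 18.3) = 0.386 / 2.448 = 0.1577 g VSS per g BOD_L removed.
Q·(S₀ − S) = 1550 × (153 − 3.31) × 10⁻³ = 232.0 kg/d removed.
Biomass synthesised: P_X = Y_obs × 232.0 = 36.59 kg VSS/d.
R_O = Q·(S₀ − S) − 1.42·P_X = 232.0 − 1.42 × 36.59 = 180.1 kg O₂/d.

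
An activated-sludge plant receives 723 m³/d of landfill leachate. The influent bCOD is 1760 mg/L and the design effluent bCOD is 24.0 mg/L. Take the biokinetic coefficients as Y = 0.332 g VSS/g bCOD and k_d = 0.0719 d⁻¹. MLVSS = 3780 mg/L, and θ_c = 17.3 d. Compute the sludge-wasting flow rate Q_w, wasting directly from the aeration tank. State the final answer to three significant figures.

Q_w ≈ 49.1 m³/d

From the SRT design equation V = Y Q (S₀−S) θ_c / [X (1 + k_d θ_c)] = 0.332 × 723 × (1760 − 24.0) × 17.3 / [3780 × (1 + 0.0719 × 17.3)] = 7.21×10^6 / 8482 = 849.9 m³.
Wasting from the aeration tank: Q_w = V / θ_c = 849.9 / 17.3 = 49.13 m³/d.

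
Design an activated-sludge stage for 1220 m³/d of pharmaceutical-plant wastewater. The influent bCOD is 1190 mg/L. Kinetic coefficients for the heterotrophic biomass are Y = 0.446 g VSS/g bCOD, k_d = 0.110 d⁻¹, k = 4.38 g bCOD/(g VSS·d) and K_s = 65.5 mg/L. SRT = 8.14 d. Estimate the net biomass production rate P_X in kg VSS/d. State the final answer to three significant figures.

P_X ≈ 339 kg VSS/d

From the Monod/SRT balance for a CMAS, S = K_s·(1+k_d θ_c)/[θ_c·(Y k − k_d) − 1] = 65.5 × (1 + 0.110 × 8.14) / [8.14 × (0.446 × 4.38 − 0.110) − 1] = 124.1 / 14.01 = 8.864 mg/L.
Observed yield with endogenous decay: Y_obs = Y / (1 + k_d·θ_c) = 0.446 / (1 + 0.110 × 8.14) = 0.446 / 1.895 = 0.2353 g VSS/g bCOD.
ΔS = 1190 − 8.86 = 1181 mg/L, so the substrate removal rate is 1220 × 1181/1000 = 1441 kg bCOD/d.
Net biomass production P_X = Y_obs × Q·(S₀ − S) = 0.2353 × 1441 = 339.1 kg VSS/d.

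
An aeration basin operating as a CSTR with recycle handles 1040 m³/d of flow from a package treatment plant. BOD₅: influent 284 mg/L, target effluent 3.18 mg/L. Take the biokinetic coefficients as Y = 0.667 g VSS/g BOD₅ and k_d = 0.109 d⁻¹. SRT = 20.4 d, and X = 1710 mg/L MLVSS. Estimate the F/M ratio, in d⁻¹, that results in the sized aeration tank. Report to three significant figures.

F/M ≈ 0.240 d⁻¹

Steady-state biomass mass balance: V·X·(1 + k_d·θ_c) = Y·Q·(S₀ − S)·θ_c, so V = 0.667 × 1040 × (284 − 3.18) × 20.4 / [1710 × (1 + 0.109 × 20.4)] = 3.97×10^6 / 5512 = 720.9 m³.
F/M = applied load / biomass = Q·S₀/(V·X) = 1040 × 284 / (720.9 × 1710) = 0.2396 d⁻¹.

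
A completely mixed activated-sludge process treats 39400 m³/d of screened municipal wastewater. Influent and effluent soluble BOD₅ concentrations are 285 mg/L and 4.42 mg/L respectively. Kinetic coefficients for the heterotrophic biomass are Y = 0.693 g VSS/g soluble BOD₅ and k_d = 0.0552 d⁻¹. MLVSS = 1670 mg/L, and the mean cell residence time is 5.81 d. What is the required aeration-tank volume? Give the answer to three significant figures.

V ≈ 20200 m³

Rearranging the biomass balance for a CMAS with decay, V = Y·Q·ΔS·θ_c / [X·(1+k_d θ_c)] = 0.693 × 39400 × (285 − 4.42) × 5.81 / [1670 × (1 + 0.0552 × 5.81)] = 4.45×10^7 / 2206 = 20181 m³.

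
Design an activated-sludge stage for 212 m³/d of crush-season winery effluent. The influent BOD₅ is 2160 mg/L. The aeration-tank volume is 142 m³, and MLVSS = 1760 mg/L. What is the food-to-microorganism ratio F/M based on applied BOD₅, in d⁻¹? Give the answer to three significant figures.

F/M = applied load / biomass = Q·S₀/(V·X) = 212 × 2160 / (142.0 × 1760) = 1.832 d⁻¹.

F/M ≈ 1.83 d⁻¹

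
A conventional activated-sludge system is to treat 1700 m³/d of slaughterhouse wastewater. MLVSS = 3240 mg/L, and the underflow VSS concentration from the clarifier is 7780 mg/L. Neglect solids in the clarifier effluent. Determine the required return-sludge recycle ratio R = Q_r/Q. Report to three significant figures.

R ≈ 0.714

Solids balance on the clarifier gives (1+R)X = R·X_r, so R = X/(X_r − X) = 3240 / (7780 − 3240) = 0.7137.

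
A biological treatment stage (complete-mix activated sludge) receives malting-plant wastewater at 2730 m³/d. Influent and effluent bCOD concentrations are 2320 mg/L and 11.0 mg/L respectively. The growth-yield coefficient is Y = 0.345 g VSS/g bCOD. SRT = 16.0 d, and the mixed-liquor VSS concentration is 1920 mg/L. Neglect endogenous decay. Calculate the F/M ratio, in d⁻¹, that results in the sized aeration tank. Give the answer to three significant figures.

V·X = Y·Q·ΔS·θ_c gives V = 0.345 × 2730 × (2320 − 11.0) × 16.0 / 1920 = 18123 m³.
F/M = applied load / biomass = Q·S₀/(V·X) = 2730 × 2320 / (18123 × 1920) = 0.1820 d⁻¹.

F/M ≈ 0.182 d⁻¹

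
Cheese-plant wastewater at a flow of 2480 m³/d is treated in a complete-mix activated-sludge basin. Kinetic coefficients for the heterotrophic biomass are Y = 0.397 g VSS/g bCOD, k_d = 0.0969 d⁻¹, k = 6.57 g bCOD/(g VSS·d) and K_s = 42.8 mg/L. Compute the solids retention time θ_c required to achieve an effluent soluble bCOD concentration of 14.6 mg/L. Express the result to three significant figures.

θ_c ≈ 1.77 d

From 1/θ_c = Y·k·S/(K_s + S) − k_d: Y·k·S/(K_s+S) = 0.397 × 6.57 × 14.6 / (42.8 + 14.6) = 0.6634 d⁻¹.
1/θ_c = 0.6634 − 0.0969 = 0.5665 d⁻¹, so θ_c = 1.765 d.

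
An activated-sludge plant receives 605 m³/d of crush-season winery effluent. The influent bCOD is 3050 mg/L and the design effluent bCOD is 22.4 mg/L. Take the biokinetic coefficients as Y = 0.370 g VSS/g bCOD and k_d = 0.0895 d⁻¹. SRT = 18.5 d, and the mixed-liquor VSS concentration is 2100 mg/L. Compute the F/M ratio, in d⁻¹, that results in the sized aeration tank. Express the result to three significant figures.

F/M ≈ 0.391 d⁻¹

Steady-state biomass mass balance: V·X·(1 + k_d·θ_c) = Y·Q·(S₀ − S)·θ_c, so V = 0.370 × 605 × (3050 − 22.4) × 18.5 / [2100 × (1 + 0.0895 × 18.5)] = 1.25×10^7 / 5577 = 2248 m³.
F/M = Q·S₀ / (V·X) = 605 × 3050 / (2248 × 2100) = 0.3909 g bCOD·(g VSS·d)⁻¹.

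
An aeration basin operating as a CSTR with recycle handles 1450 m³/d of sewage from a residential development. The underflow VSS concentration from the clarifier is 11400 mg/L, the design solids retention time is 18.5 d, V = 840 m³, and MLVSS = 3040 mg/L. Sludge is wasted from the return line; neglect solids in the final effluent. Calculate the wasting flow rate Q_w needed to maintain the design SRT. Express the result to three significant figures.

Q_w ≈ 12.1 m³/d

Q_w = (V·X)/(θ_c X_r) = 840.0 × 3040 / (18.5 × 11400) = 12.11 m³/d.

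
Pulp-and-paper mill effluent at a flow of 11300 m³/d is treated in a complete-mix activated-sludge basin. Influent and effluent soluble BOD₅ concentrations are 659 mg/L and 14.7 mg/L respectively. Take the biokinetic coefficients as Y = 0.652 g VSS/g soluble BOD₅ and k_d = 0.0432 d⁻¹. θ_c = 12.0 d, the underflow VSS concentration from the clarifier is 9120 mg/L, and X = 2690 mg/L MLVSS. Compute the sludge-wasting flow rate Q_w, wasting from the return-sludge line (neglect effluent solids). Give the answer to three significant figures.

Rearranging the biomass balance for a CMAS with decay, V = Y·Q·ΔS·θ_c / [X·(1+k_d θ_c)] = 0.652 × 11300 × (659 − 14.7) × 12.0 / [2690 × (1 + 0.0432 × 12.0)] = 5.7×10^7 / 4084 = 13946 m³.
Wasting from the return line (neglecting effluent solids): Q_w = V·X / (θ_c·X_r) = 13946 × 2690 / (12.0 × 9120) = 342.8 m³/d.

Q_w ≈ 343 m³/d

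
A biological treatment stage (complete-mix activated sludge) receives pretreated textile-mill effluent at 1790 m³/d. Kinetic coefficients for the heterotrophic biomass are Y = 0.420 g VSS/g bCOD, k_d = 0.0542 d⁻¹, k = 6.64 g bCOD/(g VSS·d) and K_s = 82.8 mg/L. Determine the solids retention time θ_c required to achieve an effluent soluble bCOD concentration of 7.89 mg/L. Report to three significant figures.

Specific growth rate at S = 7.89 mg/L: μ = YkS/(K_s+S) = 0.420·6.64·7.89/(82.8+7.89) = 0.2426 d⁻¹.
θ_c = 1/(μ − k_d) = 1/(0.2426 − 0.0542) = 1/0.1884 = 5.307 d.

θ_c ≈ 5.31 d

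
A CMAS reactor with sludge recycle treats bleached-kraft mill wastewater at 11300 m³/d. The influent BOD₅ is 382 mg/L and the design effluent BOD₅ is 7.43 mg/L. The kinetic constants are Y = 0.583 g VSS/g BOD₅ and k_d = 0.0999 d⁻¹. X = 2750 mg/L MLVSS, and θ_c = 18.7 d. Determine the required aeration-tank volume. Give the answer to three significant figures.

From the SRT design equation V = Y Q (S₀−S) θ_c / [X (1 + k_d θ_c)] = 0.583 × 11300 × (382 − 7.43) × 18.7 / [2750 × (1 + 0.0999 × 18.7)] = 4.61×10^7 / 7887 = 5850 m³.

V ≈ 5850 m³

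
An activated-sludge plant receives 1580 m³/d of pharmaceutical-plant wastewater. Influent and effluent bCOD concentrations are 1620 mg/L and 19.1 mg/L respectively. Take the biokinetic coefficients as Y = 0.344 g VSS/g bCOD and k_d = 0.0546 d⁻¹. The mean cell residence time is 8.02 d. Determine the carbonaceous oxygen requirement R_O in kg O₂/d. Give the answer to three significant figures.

Observed yield with endogenous decay: Y_obs = Y / (1 + k_d·θ_c) = 0.344 / (1 + 0.0546 × 8.02) = 0.344 / 1.438 = 0.2392 g VSS/g bCOD.
Q·(S₀ − S) = 1580 × (1620 − 19.1) × 10⁻³ = 2529 kg/d removed.
Net sludge production P_X = 0.2392 × 2529 = 605.1 kg VSS/d.
R_O = Q·ΔS − 1.42 P_X = 2529 − 859.3 = 1670 kg O₂/d.

R_O ≈ 1670 kg O₂/d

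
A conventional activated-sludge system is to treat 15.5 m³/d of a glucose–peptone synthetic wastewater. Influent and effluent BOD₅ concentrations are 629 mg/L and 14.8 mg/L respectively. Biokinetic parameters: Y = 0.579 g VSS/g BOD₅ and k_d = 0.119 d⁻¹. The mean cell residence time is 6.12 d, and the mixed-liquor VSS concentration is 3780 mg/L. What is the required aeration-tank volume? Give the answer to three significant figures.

V ≈ 5.16 m³

From the SRT design equation V = Y Q (S₀−S) θ_c / [X (1 + k_d θ_c)] = 0.579 × 15.5 × (629 − 14.8) × 6.12 / [3780 × (1 + 0.119 × 6.12)] = 3.37×10^4 / 6533 = 5.164 m³.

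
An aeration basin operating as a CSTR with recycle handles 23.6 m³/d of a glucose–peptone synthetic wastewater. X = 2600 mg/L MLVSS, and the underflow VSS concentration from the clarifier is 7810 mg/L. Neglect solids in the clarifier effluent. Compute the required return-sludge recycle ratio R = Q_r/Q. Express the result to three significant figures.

R ≈ 0.499

Solids balance on the clarifier gives (1+R)X = R·X_r, so R = X/(X_r − X) = 2600 / (7810 − 2600) = 0.4990.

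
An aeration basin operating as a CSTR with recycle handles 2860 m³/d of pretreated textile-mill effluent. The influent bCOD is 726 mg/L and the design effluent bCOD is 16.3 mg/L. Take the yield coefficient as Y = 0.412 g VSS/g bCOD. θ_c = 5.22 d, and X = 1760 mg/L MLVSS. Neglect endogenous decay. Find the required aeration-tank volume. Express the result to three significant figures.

V ≈ 2480 m³

V·X = Y·Q·ΔS·θ_c gives V = 0.412 × 2860 × (726 − 16.3) × 5.22 / 1760 = 2480 m³.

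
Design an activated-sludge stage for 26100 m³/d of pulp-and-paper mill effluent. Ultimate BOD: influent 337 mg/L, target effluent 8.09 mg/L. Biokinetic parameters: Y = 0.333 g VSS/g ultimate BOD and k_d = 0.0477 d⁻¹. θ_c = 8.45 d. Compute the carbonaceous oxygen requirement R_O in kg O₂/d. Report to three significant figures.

R_O ≈ 5690 kg O₂/d

Y_obs = Y / (1 + k_d θ_c) = 0.333 / (1 + 0.0477 × 8.45) = 0.333 / 1.403 = 0.2373.
Q·(S₀ − S) = 26100 × (337 − 8.09) × 10⁻³ = 8585 kg/d removed.
Net sludge production P_X = 0.2373 × 8585 = 2037 kg VSS/d.
Carbonaceous O₂ demand = substrate oxidised − cell-mass equivalent = 8585 − 1.42 × 2037 = 5691 kg O₂/d.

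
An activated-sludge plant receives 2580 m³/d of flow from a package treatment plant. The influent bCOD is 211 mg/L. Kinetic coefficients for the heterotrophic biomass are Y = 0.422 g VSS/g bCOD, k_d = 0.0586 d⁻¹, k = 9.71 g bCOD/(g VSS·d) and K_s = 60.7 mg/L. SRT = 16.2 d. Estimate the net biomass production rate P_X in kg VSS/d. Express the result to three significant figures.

For a completely mixed reactor with recycle the Lawrence–McCarty relation gives S = K_s·(1 + k_d·θ_c) / [θ_c·(Y·k − k_d) − 1] = 60.7 × (1 + 0.0586 × 16.2) / [16.2 × (0.422 × 9.71 − 0.0586) − 1] = 118.3 / 64.43 = 1.836 mg/L.
Correct the yield for decay: Y_obs = Y/(1 + k_d θ_c) = 0.422 / (1 + 0.0586 × 16.2) = 0.422 / 1.949 = 0.2165.
ΔS = 211 − 1.84 = 209.2 mg/L, so the substrate removal rate is 2580 × 209.2/1000 = 539.6 kg bCOD/d.
So the net sludge growth is P_X = 0.2165 × 539.6 = 116.8 kg VSS/d.

P_X ≈ 117 kg VSS/d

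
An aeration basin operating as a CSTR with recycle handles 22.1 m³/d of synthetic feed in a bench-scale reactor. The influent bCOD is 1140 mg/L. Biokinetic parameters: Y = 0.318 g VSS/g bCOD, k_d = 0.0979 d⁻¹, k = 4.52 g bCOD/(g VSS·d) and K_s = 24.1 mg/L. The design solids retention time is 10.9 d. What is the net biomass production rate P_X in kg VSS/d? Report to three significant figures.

P_X ≈ 3.86 kg VSS/d

From the Monod/SRT balance for a CMAS, S = K_s·(1+k_d θ_c)/[θ_c·(Y k − k_d) − 1] = 24.1 × (1 + 0.0979 × 10.9) / [10.9 × (0.318 × 4.52 − 0.0979) − 1] = 49.82 / 13.60 = 3.663 mg/L.
Correct the yield for decay: Y_obs = Y/(1 + k_d θ_c) = 0.318 / (1 + 0.0979 × 10.9) = 0.318 / 2.067 = 0.1538.
Mass of bCOD removed per day: Q(S₀ − S) = 22.1 × 1136 g/m³ = 25.11 kg/d.
Net biomass production P_X = Y_obs × Q·(S₀ − S) = 0.1538 × 25.11 = 3.863 kg VSS/d.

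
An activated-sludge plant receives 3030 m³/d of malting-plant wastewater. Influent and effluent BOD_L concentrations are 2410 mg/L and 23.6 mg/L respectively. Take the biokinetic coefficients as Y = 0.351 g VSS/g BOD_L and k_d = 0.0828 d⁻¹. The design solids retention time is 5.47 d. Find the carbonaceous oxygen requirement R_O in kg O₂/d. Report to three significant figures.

R_O ≈ 4750 kg O₂/d

Observed yield with endogenous decay: Y_obs = Y / (1 + k_d·θ_c) = 0.351 / (1 + 0.0828 × 5.47) = 0.351 / 1.453 = 0.2416 g VSS/g BOD_L.
Q·(S₀ − S) = 3030 × (2410 − 23.6) × 10⁻³ = 7231 kg/d removed.
P_X = Y_obs·Q·(S₀ − S) = 0.2416 × 7231 = 1747 kg VSS/d.
R_O = Q·ΔS − 1.42 P_X = 7231 − 2481 = 4750 kg O₂/d.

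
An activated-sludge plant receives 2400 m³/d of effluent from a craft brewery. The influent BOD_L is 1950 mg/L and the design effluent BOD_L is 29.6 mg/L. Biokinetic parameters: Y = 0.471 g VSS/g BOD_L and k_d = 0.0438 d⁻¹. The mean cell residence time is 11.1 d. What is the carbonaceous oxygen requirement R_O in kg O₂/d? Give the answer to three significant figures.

Correct the yield for decay: Y_obs = Y/(1 + k_d θ_c) = 0.471 / (1 + 0.0438 × 11.1) = 0.471 / 1.486 = 0.3169.
Mass of BOD_L removed per day: Q(S₀ − S) = 2400 × 1920 g/m³ = 4609 kg/d.
Net sludge production P_X = 0.3169 × 4609 = 1461 kg VSS/d.
R_O = Q·ΔS − 1.42 P_X = 4609 − 2074 = 2535 kg O₂/d.

R_O ≈ 2530 kg O₂/d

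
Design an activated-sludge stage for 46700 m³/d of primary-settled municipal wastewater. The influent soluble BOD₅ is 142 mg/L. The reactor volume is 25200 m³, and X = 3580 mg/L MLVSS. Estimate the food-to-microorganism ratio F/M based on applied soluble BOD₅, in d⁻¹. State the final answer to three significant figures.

F/M ≈ 0.0735 d⁻¹

Food-to-microorganism ratio F/M = Q S₀ / (V X) = 46700 × 142 / (25200 × 3580) = 0.07351 d⁻¹.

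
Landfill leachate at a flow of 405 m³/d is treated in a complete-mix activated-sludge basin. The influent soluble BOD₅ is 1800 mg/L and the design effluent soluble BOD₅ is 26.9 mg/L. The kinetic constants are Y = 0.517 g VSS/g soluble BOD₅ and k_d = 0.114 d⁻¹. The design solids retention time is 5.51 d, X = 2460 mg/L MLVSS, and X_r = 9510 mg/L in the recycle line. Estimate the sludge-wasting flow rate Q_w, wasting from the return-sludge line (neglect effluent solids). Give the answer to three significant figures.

Q_w ≈ 24.0 m³/d

From the SRT design equation V = Y Q (S₀−S) θ_c / [X (1 + k_d θ_c)] = 0.517 × 405 × (1800 − 26.9) × 5.51 / [2460 × (1 + 0.114 × 5.51)] = 2.05×10^6 / 4005 = 510.7 m³.
θ_c = V·X/(Q_w·X_r) when wasting from the recycle, so Q_w = V·X/(θ_c·X_r) = 510.7 × 2460 / (5.51 × 9510) = 23.98 m³/d.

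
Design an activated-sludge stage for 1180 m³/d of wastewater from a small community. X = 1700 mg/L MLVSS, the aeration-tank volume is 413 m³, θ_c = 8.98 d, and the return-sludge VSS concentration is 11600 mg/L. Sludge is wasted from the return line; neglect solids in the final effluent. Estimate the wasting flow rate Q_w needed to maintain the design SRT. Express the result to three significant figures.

Q_w ≈ 6.74 m³/d

Q_w = (V·X)/(θ_c X_r) = 413.0 × 1700 / (8.98 × 11600) = 6.740 m³/d.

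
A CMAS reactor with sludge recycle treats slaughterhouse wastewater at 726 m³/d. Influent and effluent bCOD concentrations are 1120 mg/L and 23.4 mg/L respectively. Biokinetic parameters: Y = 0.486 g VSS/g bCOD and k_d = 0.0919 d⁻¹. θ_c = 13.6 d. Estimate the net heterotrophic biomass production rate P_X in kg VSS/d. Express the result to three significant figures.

P_X ≈ 172 kg VSS/d

Y_obs = Y / (1 + k_d θ_c) = 0.486 / (1 + 0.0919 × 13.6) = 0.486 / 2.250 = 0.2160.
Q·(S₀ − S) = 726 × (1120 − 23.4) × 10⁻³ = 796.1 kg/d removed.
Net biomass production P_X = Y_obs × Q·(S₀ − S) = 0.2160 × 796.1 = 172.0 kg VSS/d.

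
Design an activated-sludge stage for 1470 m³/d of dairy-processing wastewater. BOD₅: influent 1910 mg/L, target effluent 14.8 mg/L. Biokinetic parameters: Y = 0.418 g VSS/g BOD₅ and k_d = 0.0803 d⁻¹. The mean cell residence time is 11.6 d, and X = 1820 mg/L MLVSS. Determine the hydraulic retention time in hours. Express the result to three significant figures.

τ ≈ 62.7 h

Rearranging the biomass balance for a CMAS with decay, V = Y·Q·ΔS·θ_c / [X·(1+k_d θ_c)] = 0.418 × 1470 × (1910 − 14.8) × 11.6 / [1820 × (1 + 0.0803 × 11.6)] = 1.35×10^7 / 3515 = 3843 m³.
τ = V/Q = 3843/1470 = 2.614 d, or 62.74 h.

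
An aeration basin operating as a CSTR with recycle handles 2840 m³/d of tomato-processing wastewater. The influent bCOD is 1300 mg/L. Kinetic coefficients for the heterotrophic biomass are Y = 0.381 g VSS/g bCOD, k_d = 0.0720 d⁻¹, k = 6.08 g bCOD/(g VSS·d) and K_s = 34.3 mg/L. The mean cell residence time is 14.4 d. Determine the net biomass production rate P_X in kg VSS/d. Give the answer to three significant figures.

P_X ≈ 689 kg VSS/d

For a completely mixed reactor with recycle the Lawrence–McCarty relation gives S = K_s·(1 + k_d·θ_c) / [θ_c·(Y·k − k_d) − 1] = 34.3 × (1 + 0.0720 × 14.4) / [14.4 × (0.381 × 6.08 − 0.0720) − 1] = 69.86 / 31.32 = 2.231 mg/L.
The observed yield is Y_obs = Y/(1 + k_d·θ_c) = 0.381 / (1 + 0.0720 × 14.4) = 0.381 / 2.037 = 0.1871 g VSS per g bCOD removed.
Substrate removed = Q·(S₀ − S) = 2840 m³/d × (1300 − 2.23) g/m³ = 3.69×10^6 g/d = 3686 kg/d.
Biomass produced: P_X = Y_obs·Q·ΔS = 0.1871 × 3686 ≈ 689.4 kg VSS/d.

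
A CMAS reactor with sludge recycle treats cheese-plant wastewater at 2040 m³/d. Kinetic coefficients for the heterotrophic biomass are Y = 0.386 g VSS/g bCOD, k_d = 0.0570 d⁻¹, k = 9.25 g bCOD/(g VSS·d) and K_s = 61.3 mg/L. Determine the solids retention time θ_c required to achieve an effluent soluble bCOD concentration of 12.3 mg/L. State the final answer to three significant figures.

From 1/θ_c = Y·k·S/(K_s + S) − k_d: Y·k·S/(K_s+S) = 0.386 × 9.25 × 12.3 / (61.3 + 12.3) = 0.5967 d⁻¹.
Then 1/θ_c = μ − k_d = 0.5967 − 0.0570 = 0.5397 d⁻¹, giving θ_c = 1.853 d.

θ_c ≈ 1.85 d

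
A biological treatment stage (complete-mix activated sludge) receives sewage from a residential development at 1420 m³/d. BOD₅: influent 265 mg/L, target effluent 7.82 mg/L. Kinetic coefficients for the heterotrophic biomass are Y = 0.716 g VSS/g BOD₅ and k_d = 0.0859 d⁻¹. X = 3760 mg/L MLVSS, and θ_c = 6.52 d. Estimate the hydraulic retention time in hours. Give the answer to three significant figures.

τ ≈ 4.91 h

Rearranging the biomass balance for a CMAS with decay, V = Y·Q·ΔS·θ_c / [X·(1+k_d θ_c)] = 0.716 × 1420 × (265 − 7.82) × 6.52 / [3760 × (1 + 0.0859 × 6.52)] = 1.7×10^6 / 5866 = 290.6 m³.
Hydraulic retention time τ = V/Q = 290.6 / 1420 = 0.2047 d = 4.912 h.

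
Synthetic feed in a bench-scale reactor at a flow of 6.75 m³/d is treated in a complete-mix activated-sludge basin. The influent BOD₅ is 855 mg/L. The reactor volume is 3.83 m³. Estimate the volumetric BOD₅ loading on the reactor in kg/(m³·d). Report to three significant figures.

Volumetric loading L_v = Q·S₀ / V = 6.75 × 855 g/m³ / 3.830 m³ = 1507 g/(m³·d) = 1.507 kg BOD₅/(m³·d).

L_v ≈ 1.51 kg BOD₅/(m³·d)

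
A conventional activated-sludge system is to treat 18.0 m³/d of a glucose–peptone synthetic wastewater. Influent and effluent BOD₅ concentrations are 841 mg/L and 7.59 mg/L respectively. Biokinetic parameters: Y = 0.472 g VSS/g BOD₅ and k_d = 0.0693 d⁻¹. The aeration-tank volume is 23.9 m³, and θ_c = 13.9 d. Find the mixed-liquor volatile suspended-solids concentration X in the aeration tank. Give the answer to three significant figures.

X ≈ 2100 mg/L

X = Y·Q·ΔS·θ_c / [V·(1 + k_d θ_c)] = 0.472 × 18.0 × (841 − 7.59) × 13.9 / [23.9 × (1 + 0.0693 × 13.9)] = 2098 mg/L.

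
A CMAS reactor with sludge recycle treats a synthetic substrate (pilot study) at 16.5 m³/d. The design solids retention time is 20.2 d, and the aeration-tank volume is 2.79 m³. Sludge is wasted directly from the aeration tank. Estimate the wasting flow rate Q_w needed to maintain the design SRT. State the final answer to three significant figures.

Q_w ≈ 0.138 m³/d

With mixed-liquor wasting, θ_c = V/Q_w, so Q_w = V/θ_c = 2.790/20.2 = 0.1381 m³/d.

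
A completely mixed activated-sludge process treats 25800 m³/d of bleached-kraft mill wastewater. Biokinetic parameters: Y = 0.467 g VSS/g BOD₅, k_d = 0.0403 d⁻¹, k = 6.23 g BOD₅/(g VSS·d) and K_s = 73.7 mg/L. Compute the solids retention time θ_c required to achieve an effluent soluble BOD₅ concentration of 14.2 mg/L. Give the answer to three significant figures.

θ_c ≈ 2.33 d

From 1/θ_c = Y·k·S/(K_s + S) − k_d: Y·k·S/(K_s+S) = 0.467 × 6.23 × 14.2 / (73.7 + 14.2) = 0.4700 d⁻¹.
1/θ_c = 0.4700 − 0.0403 = 0.4297 d⁻¹, so θ_c = 2.327 d.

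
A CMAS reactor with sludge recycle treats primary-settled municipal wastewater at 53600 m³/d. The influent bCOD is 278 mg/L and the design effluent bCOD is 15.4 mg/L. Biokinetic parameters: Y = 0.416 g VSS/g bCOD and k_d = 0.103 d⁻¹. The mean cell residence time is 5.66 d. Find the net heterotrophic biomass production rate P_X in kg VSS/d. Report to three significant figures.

Y_obs = Y / (1 + k_d θ_c) = 0.416 / (1 + 0.103 × 5.66) = 0.416 / 1.583 = 0.2628.
Q·(S₀ − S) = 53600 × (278 − 15.4) × 10⁻³ = 14075 kg/d removed.
P_X = Y_obs · Q(S₀ − S) = 0.2628 × 14075 = 3699 kg VSS/d.

P_X ≈ 3700 kg VSS/d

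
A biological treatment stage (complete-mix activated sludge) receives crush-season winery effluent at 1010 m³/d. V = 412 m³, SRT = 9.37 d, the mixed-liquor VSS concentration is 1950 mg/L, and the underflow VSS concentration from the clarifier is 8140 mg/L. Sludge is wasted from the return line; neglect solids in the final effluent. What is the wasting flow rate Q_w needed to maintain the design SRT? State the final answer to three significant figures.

Q_w ≈ 10.5 m³/d

Wasting from the return line (neglecting effluent solids): Q_w = V·X / (θ_c·X_r) = 412.0 × 1950 / (9.37 × 8140) = 10.53 m³/d.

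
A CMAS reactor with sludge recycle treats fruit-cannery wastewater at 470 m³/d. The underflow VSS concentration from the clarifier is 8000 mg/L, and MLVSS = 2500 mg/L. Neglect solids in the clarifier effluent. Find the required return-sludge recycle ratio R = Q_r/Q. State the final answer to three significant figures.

R ≈ 0.455

R = Q_r/Q = X/(X_r − X) = 2500 / (8000 − 2500) = 0.4545.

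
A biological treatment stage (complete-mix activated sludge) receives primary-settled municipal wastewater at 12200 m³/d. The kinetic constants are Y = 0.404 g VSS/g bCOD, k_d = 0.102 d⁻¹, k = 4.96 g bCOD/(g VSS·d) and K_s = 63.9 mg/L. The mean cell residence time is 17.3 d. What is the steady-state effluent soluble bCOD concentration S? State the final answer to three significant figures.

S ≈ 5.54 mg/L

Effluent substrate depends only on kinetics and SRT: S = K_s(1 + k_d θ_c) / [θ_c(Yk − k_d) − 1] = 63.9 × (1 + 0.102 × 17.3) / [17.3 × (0.404 × 4.96 − 0.102) − 1] = 176.7 / 31.90 = 5.538 mg/L.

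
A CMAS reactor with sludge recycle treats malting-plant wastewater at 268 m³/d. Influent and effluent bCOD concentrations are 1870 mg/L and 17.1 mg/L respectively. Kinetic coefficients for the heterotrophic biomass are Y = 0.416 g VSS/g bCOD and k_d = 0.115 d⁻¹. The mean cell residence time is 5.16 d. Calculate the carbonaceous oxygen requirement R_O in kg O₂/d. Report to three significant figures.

R_O ≈ 312 kg O₂/d

Correct the yield for decay: Y_obs = Y/(1 + k_d θ_c) = 0.416 / (1 + 0.115 × 5.16) = 0.416 / 1.593 = 0.2611.
Mass of bCOD removed per day: Q(S₀ − S) = 268 × 1853 g/m³ = 496.6 kg/d.
Net sludge production P_X = 0.2611 × 496.6 = 129.6 kg VSS/d.
R_O = Q·(S₀ − S) − 1.42·P_X = 496.6 − 1.42 × 129.6 = 312.5 kg O₂/d.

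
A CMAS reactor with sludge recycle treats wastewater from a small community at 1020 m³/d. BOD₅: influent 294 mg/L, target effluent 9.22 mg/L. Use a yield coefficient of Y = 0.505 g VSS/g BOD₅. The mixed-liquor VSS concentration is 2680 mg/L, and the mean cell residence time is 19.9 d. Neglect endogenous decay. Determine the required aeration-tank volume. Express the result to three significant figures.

V ≈ 1090 m³

With k_d = 0 the design equation reduces to V = Y Q (S₀−S) θ_c / X = 0.505 × 1020 × (294 − 9.22) × 19.9 / 2680 = 1089 m³.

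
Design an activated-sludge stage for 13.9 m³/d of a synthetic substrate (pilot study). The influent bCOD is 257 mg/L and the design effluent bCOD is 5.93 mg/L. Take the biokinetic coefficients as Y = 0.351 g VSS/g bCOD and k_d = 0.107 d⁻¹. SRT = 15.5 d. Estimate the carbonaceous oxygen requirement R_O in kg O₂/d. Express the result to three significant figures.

The observed yield is Y_obs = Y/(1 + k_d·θ_c) = 0.351 / (1 + 0.107 × 15.5) = 0.351 / 2.659 = 0.1320 g VSS per g bCOD removed.
Mass of bCOD removed per day: Q(S₀ − S) = 13.9 × 251.1 g/m³ = 3.490 kg/d.
Biomass synthesised: P_X = Y_obs × 3.490 = 0.4608 kg VSS/d.
Carbonaceous O₂ demand = substrate oxidised − cell-mass equivalent = 3.490 − 1.42 × 0.4608 = 2.836 kg O₂/d.

R_O ≈ 2.84 kg O₂/d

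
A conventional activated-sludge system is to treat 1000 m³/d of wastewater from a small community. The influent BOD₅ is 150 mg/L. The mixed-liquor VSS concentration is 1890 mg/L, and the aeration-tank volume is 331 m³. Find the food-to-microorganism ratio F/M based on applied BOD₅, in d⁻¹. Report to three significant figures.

F/M = Q·S₀ / (V·X) = 1000 × 150 / (331.0 × 1890) = 0.2398 g BOD₅·(g VSS·d)⁻¹.

F/M ≈ 0.240 d⁻¹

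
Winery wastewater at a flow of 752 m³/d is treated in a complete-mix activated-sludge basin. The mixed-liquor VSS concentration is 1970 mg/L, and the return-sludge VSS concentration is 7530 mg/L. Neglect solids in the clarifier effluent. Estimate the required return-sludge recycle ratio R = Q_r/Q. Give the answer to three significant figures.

R = Q_r/Q = X/(X_r − X) = 1970 / (7530 − 1970) = 0.3543.

R ≈ 0.354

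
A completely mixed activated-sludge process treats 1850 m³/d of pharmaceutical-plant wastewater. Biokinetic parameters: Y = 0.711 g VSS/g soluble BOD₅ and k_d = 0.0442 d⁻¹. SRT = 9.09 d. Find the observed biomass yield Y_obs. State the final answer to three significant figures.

Y_obs = Y / (1 + k_d θ_c) = 0.711 / (1 + 0.0442 × 9.09) = 0.711 / 1.402 = 0.5072.

Y_obs ≈ 0.507 g VSS/g soluble BOD₅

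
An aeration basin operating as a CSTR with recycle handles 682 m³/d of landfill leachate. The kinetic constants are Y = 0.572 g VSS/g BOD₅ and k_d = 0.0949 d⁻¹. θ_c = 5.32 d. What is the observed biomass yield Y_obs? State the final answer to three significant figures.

The observed yield is Y_obs = Y/(1 + k_d·θ_c) = 0.572 / (1 + 0.0949 × 5.32) = 0.572 / 1.505 = 0.3801 g VSS per g BOD₅ removed.

Y_obs ≈ 0.380 g VSS/g BOD₅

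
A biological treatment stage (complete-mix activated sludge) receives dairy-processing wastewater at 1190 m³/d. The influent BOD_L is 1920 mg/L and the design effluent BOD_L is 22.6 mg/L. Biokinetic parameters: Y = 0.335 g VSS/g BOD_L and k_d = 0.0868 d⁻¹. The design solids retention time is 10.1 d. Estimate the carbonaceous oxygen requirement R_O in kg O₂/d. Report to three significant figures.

Observed yield with endogenous decay: Y_obs = Y / (1 + k_d·θ_c) = 0.335 / (1 + 0.0868 × 10.1) = 0.335 / 1.877 = 0.1785 g VSS/g BOD_L.
Mass of BOD_L removed per day: Q(S₀ − S) = 1190 × 1897 g/m³ = 2258 kg/d.
Net sludge production P_X = 0.1785 × 2258 = 403.1 kg VSS/d.
R_O = Q·(S₀ − S) − 1.42·P_X = 2258 − 1.42 × 403.1 = 1686 kg O₂/d.

R_O ≈ 1690 kg O₂/d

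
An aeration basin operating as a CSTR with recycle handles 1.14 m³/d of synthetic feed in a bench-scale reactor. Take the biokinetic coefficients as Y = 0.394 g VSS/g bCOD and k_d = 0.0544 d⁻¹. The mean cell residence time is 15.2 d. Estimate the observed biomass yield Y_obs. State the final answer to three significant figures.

Observed yield with endogenous decay: Y_obs = Y / (1 + k_d·θ_c) = 0.394 / (1 + 0.0544 × 15.2) = 0.394 / 1.827 = 0.2157 g VSS/g bCOD.

Y_obs ≈ 0.216 g VSS/g bCOD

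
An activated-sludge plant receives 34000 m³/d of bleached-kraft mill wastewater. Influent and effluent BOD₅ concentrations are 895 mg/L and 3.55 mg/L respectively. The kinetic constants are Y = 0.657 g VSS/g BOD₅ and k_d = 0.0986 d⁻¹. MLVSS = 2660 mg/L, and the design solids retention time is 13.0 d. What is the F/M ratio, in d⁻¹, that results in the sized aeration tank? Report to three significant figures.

F/M ≈ 0.268 d⁻¹

Rearranging the biomass balance for a CMAS with decay, V = Y·Q·ΔS·θ_c / [X·(1+k_d θ_c)] = 0.657 × 34000 × (895 − 3.55) × 13.0 / [2660 × (1 + 0.0986 × 13.0)] = 2.59×10^8 / 6070 = 42651 m³.
F/M = applied load / biomass = Q·S₀/(V·X) = 34000 × 895 / (42651 × 2660) = 0.2682 d⁻¹.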